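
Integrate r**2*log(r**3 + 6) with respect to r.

r**3*log(r**3 + 6)/3 - r**3/3 + 2*log(r**3 + 6) + C

Let u = r**3 + 6, so du = (3*r**2) dr.
The integral becomes (1/3)·∫ log(u) du; integrate by parts with u′=log(u), dv′=du.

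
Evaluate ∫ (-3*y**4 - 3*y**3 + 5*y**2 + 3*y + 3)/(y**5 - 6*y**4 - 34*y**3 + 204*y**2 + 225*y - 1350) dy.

Factor the denominator: (y - 6)*(y - 5)*(y - 3)*(y + 3)*(y + 5).
Partial-fraction decomposition: -1387/(1760*(y + 5)) + 41/(288*(y + 3)) - 89/(96*(y - 3)) + 2107/(160*(y - 5)) - 1445/(99*(y - 6)).
Integrate each term: A/(y−a) contributes A·log|y−a|.

-1445*log(y - 6)/99 + 2107*log(y - 5)/160 - 89*log(y - 3)/96 + 41*log(y + 3)/288 - 1387*log(y + 5)/1760 + C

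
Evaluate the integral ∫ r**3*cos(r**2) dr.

r**2*sin(r**2)/2 + cos(r**2)/2 + C

Let u = r², du = 2r dr; rewrite as (1/2)∫ u^1·cos(1u) du.
Now integrate by parts 1 time.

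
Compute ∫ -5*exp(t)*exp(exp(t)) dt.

-5*exp(exp(t)) + C

Let u = exp(t), so du = (exp(t)) dt.
Rewriting, the integral becomes -5·∫ e^u du = -5·e^u.
Substituting back, u = exp(t).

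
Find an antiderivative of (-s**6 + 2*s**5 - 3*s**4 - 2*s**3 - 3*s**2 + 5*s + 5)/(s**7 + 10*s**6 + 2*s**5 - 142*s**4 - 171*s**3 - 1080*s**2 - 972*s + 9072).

-2967*log(s - 4)/38500 + 61*log(s - 2)/9360 - 1441*log(s + 3)/7560 + 65797*log(s + 6)/10800 - 157957*log(s + 7)/22968 + 39109*log(s**2 + 9)/1696500 + 57868*atan(s/3)/1272375 + C

Factor the denominator: (s - 4)*(s - 2)*(s + 3)*(s + 6)*(s + 7)*(s**2 + 9).
Partial-fraction decomposition: 37*(1057*s + 3128)/(848250*(s**2 + 9)) - 157957/(22968*(s + 7)) + 65797/(10800*(s + 6)) - 1441/(7560*(s + 3)) + 61/(9360*(s - 2)) - 2967/(38500*(s - 4)).
Integrate each term; A/(s−a) gives A·log|s−a|; the (Bs+D)/(s²+p²) term gives a log and an atan.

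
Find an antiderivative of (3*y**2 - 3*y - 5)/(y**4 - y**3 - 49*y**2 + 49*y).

-5*log(y)/49 + 121*log(y - 7)/588 + 5*log(y - 1)/48 - 163*log(y + 7)/784 + C

Factor the denominator: y*(y - 7)*(y - 1)*(y + 7).
Partial-fraction decomposition: -163/(784*(y + 7)) + 5/(48*(y - 1)) + 121/(588*(y - 7)) - 5/(49*y).
Integrate each term: A/(y−a) contributes A·log|y−a|.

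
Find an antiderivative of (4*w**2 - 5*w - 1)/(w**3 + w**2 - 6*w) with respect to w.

Factor the denominator: w*(w - 2)*(w + 3).
Partial-fraction decomposition: 10/(3*(w + 3)) + 1/(2*(w - 2)) + 1/(6*w).
Integrate each term: A/(w−a) contributes A·log|w−a|.

log(w)/6 + log(w - 2)/2 + 10*log(w + 3)/3 + C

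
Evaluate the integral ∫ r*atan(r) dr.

r**2*atan(r)/2 - r/2 + atan(r)/2 + C

Use integration by parts with u = arctan(r), dv = r dr.
Then du = 1/(r**2 + 1) dr.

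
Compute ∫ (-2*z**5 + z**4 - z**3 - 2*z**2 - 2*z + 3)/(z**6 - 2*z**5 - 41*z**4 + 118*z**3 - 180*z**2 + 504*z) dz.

log(z)/168 - 1617*log(z - 6)/1040 + 151*log(z - 3)/390 - 36277*log(z + 7)/48230 - 4749*log(z**2 + 4)/110240 - 2697*atan(z/2)/55120 + C

Factor the denominator: z*(z - 6)*(z - 3)*(z + 7)*(z**2 + 4).
Partial-fraction decomposition: -3*(1583*z + 1798)/(55120*(z**2 + 4)) - 36277/(48230*(z + 7)) + 151/(390*(z - 3)) - 1617/(1040*(z - 6)) + 1/(168*z).
Integrate each term; A/(z−a) gives A·log|z−a|; the (Bz+D)/(z²+p²) term gives a log and an atan.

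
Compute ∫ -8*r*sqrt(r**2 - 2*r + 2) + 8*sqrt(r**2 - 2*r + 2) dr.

Let u = r**2 - 2*r + 2, so du = (2*r - 2) dr.
Rewriting, the integral becomes -4·∫ √u du = -4·(2/3)u^(3/2).
Substituting back, u = r**2 - 2*r + 2.

-8*(r**2 - 2*r + 2)**(3/2)/3 + C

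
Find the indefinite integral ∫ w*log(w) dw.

w**2*log(w)/2 - w**2/4 + C

Use integration by parts with u = log(w), dv = w dw.
Then du = 1/w dw and v = w**2/2.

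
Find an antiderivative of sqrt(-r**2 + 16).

r*sqrt(-r**2 + 16)/2 + 8*asin(r/4) + C

Substitute r = 4·sin(θ), so dr = 4·cos(θ) dθ and the radical becomes sqrt(-r**2 + 16) = 4·cos(θ) by the Pythagorean identity.
Integrate the resulting trig expression in θ, then back-substitute θ = asin(r/4), sin(θ) = r/4, cos(θ) = sqrt(-r**2 + 16)/4 (absorbing any constant into C).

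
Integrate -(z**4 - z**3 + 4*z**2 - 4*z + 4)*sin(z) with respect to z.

z**4*cos(z) - 4*z**3*sin(z) - z**3*cos(z) + 3*z**2*sin(z) - 8*z**2*cos(z) + 16*z*sin(z) + 2*z*cos(z) - 2*sin(z) + 20*cos(z) + C

Use integration by parts with u = z**4 - z**3 + 4*z**2 - 4*z + 4, dv = -sin(z) dz, so v = cos(z).
Apply parts 4 times (tabular method): alternate signs, differentiate u down to 0, integrate dv up.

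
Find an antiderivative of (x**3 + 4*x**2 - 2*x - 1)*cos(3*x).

Use integration by parts with u = x**3 + 4*x**2 - 2*x - 1, dv = cos(3*x) dx, so v = sin(3*x)/3.
Apply parts 3 times (tabular method): alternate signs, differentiate u down to 0, integrate dv up.

x**3*sin(3*x)/3 + 4*x**2*sin(3*x)/3 + x**2*cos(3*x)/3 - 8*x*sin(3*x)/9 + 8*x*cos(3*x)/9 - 17*sin(3*x)/27 - 8*cos(3*x)/27 + C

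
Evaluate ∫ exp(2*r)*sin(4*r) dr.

exp(2*r)*sin(4*r)/10 - exp(2*r)*cos(4*r)/5 + C

Let I denote the integral. Integrate by parts with u = sin(4*r), dv = exp(2*r) dr, so v = exp(2*r)/2: I = exp(2*r)*sin(4*r)/2 − 2·∫ exp(2*r)*cos(4*r) dr.
Apply parts again with u = cos(4*r), dv = exp(2*r) dr: ∫ exp(2*r)*cos(4*r) dr = exp(2*r)*cos(4*r)/2 + 2·I. Substituting back brings back I: I = exp(2*r)*sin(4*r)/2 - exp(2*r)*cos(4*r) − 4·I.
Solving for I: (1 + 4)·I equals the remaining terms, so I = (1/5)·(exp(2*r)*sin(4*r)/2 - exp(2*r)*cos(4*r)).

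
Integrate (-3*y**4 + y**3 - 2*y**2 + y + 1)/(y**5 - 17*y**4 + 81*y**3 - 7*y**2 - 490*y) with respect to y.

-log(y)/490 + 78377*log(y - 7)/7938 - 897*log(y - 5)/70 - 65*log(y + 2)/1134 + 3475/(63*y - 441) + C

Factor the denominator: y*(y - 7)**2*(y - 5)*(y + 2).
Partial-fraction decomposition: -65/(1134*(y + 2)) - 897/(70*(y - 5)) + 78377/(7938*(y - 7)) - 3475/(63*(y - 7)**2) - 1/(490*y).
Integrate each term; A/(y−a) gives A·log|y−a|; A/(y−a)² gives −A/(y−a).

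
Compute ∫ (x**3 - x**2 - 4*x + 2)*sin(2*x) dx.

-x**3*cos(2*x)/2 + 3*x**2*sin(2*x)/4 + x**2*cos(2*x)/2 - x*sin(2*x)/2 + 11*x*cos(2*x)/4 - 11*sin(2*x)/8 - 5*cos(2*x)/4 + C

Use integration by parts with u = x**3 - x**2 - 4*x + 2, dv = sin(2*x) dx, so v = -cos(2*x)/2.
Apply parts 3 times (tabular method): alternate signs, differentiate u down to 0, integrate dv up.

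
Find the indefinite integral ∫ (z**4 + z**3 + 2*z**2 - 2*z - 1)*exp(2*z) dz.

Use integration by parts with u = z**4 + z**3 + 2*z**2 - 2*z - 1, dv = exp(2*z) dz, so v = exp(2*z)/2.
Apply parts 4 times (tabular method): alternate signs, differentiate u down to 0, integrate dv up.

(4*z**4 - 4*z**3 + 14*z**2 - 22*z + 7)*exp(2*z)/8 + C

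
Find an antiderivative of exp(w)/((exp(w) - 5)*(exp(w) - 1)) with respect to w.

Let u = e^w, du = e^w dw.
The integral becomes ∫ du/((u-5)(u-1)); decompose into partial fractions.

log(exp(w) - 5)/4 - log(exp(w) - 1)/4 + C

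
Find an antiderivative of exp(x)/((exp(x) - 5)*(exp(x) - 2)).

Let u = e^x, du = e^x dx.
The integral becomes ∫ du/((u-5)(u-2)); decompose into partial fractions.

log(exp(x) - 5)/3 - log(exp(x) - 2)/3 + C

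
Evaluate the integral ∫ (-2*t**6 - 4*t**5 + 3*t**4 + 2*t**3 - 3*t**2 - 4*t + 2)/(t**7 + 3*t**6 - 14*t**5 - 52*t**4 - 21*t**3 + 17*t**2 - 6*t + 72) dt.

Factor the denominator: (t - 4)*(t - 1)*(t + 2)*(t + 3)**2*(t**2 + 1).
Partial-fraction decomposition: -(7*t - 6)/(85*(t**2 + 1)) - 5911/(3920*(t + 3)) + 31/(28*(t + 3)**2) + 1/(3*(t + 2)) + 1/(48*(t - 1)) - 1909/(2499*(t - 4)).
Integrate each term; A/(t−a) gives A·log|t−a|; the (Bt+D)/(t²+p²) term gives a log and an atan.

-1909*log(t - 4)/2499 + log(t - 1)/48 + log(t + 2)/3 - 5911*log(t + 3)/3920 - 7*log(t**2 + 1)/170 + 6*atan(t)/85 - 31/(28*t + 84) + C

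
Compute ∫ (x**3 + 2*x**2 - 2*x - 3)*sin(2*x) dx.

Use integration by parts with u = x**3 + 2*x**2 - 2*x - 3, dv = sin(2*x) dx, so v = -cos(2*x)/2.
Apply parts 3 times (tabular method): alternate signs, differentiate u down to 0, integrate dv up.

-x**3*cos(2*x)/2 + 3*x**2*sin(2*x)/4 - x**2*cos(2*x) + x*sin(2*x) + 7*x*cos(2*x)/4 - 7*sin(2*x)/8 + 2*cos(2*x) + C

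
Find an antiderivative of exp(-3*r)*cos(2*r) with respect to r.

Let I denote the integral. Integrate by parts with u = cos(2*r), dv = exp(-3*r) dr, so v = -exp(-3*r)/3: I = -exp(-3*r)*cos(2*r)/3 − (2/3)·∫ exp(-3*r)*sin(2*r) dr.
Apply parts again with u = sin(2*r), dv = exp(-3*r) dr: ∫ exp(-3*r)*sin(2*r) dr = -exp(-3*r)*sin(2*r)/3 + (2/3)·I. Substituting back brings back I: I = 2*exp(-3*r)*sin(2*r)/9 - exp(-3*r)*cos(2*r)/3 − (4/9)·I.
Solving for I: (1 + 4/9)·I equals the remaining terms, so I = (9/13)·(2*exp(-3*r)*sin(2*r)/9 - exp(-3*r)*cos(2*r)/3).

2*exp(-3*r)*sin(2*r)/13 - 3*exp(-3*r)*cos(2*r)/13 + C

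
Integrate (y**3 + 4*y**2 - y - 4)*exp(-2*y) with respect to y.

Use integration by parts with u = y**3 + 4*y**2 - y - 4, dv = exp(-2*y) dy, so v = -exp(-2*y)/2.
Apply parts 3 times (tabular method): alternate signs, differentiate u down to 0, integrate dv up.

(-4*y**3 - 22*y**2 - 18*y + 7)*exp(-2*y)/8 + C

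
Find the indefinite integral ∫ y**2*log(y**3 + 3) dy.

Let u = y**3 + 3, so du = (3*y**2) dy.
The integral becomes (1/3)·∫ log(u) du; integrate by parts with u′=log(u), dv′=du.

y**3*log(y**3 + 3)/3 - y**3/3 + log(y**3 + 3) + C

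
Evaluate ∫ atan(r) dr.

Use integration by parts with u = arctan(r), dv = dr.
Then du = 1/(r**2 + 1) dr.

r*atan(r) - log(r**2 + 1)/2 + C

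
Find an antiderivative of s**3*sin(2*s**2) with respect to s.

Let u = s², du = 2s ds; rewrite as (1/2)∫ u^1·sin(2u) du.
Now integrate by parts 1 time.

-s**2*cos(2*s**2)/4 + sin(2*s**2)/8 + C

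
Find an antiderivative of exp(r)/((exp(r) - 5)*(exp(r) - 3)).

Let u = e^r, du = e^r dr.
The integral becomes ∫ du/((u-3)(u-5)); decompose into partial fractions.

log(exp(r) - 5)/2 - log(exp(r) - 3)/2 + C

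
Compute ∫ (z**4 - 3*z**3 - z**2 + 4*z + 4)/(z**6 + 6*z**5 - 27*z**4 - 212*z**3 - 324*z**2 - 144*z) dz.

Factor the denominator: z*(z - 6)*(z + 1)**2*(z + 4)*(z + 6).
Partial-fraction decomposition: -118/(225*(z + 6)) + 7/(12*(z + 4)) - 181/(3675*(z + 1)) + 1/(35*(z + 1)**2) + 8/(441*(z - 6)) - 1/(36*z).
Integrate each term; A/(z−a) gives A·log|z−a|; A/(z−a)² gives −A/(z−a).

-log(z)/36 + 8*log(z - 6)/441 - 181*log(z + 1)/3675 + 7*log(z + 4)/12 - 118*log(z + 6)/225 - 1/(35*z + 35) + C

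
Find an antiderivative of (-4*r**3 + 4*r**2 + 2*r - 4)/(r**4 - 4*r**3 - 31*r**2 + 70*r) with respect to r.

-2*log(r)/35 - 583*log(r - 7)/210 + 8*log(r - 2)/35 - 293*log(r + 5)/210 + C

Factor the denominator: r*(r - 7)*(r - 2)*(r + 5).
Partial-fraction decomposition: -293/(210*(r + 5)) + 8/(35*(r - 2)) - 583/(210*(r - 7)) - 2/(35*r).
Integrate each term: A/(r−a) contributes A·log|r−a|.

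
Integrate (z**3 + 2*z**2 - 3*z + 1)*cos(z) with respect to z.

z**3*sin(z) + 2*z**2*sin(z) + 3*z**2*cos(z) - 9*z*sin(z) + 4*z*cos(z) - 3*sin(z) - 9*cos(z) + C

Use integration by parts with u = z**3 + 2*z**2 - 3*z + 1, dv = cos(z) dz, so v = sin(z).
Apply parts 3 times (tabular method): alternate signs, differentiate u down to 0, integrate dv up.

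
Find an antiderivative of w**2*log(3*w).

w**3*(log(w) + log(3))/3 - w**3/9 + C

Use integration by parts with u = log(3*w), dv = w**2 dw.
Then du = 1/w dw and v = w**3/3.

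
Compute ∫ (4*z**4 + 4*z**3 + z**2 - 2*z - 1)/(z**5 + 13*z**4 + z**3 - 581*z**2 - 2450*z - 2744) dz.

Factor the denominator: (z - 7)*(z + 2)*(z + 4)*(z + 7)**2.
Partial-fraction decomposition: -10489/(22050*(z + 7)) - 4147/(105*(z + 7)**2) + 791/(198*(z + 4)) - 13/(150*(z + 2)) + 1835/(3234*(z - 7)).
Integrate each term; A/(z−a) gives A·log|z−a|; A/(z−a)² gives −A/(z−a).

1835*log(z - 7)/3234 - 13*log(z + 2)/150 + 791*log(z + 4)/198 - 10489*log(z + 7)/22050 + 4147/(105*z + 735) + C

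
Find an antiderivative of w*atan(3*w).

Use integration by parts with u = arctan(3*w), dv = w dw.
Then du = 3/(9*w**2 + 1) dw.

w**2*atan(3*w)/2 - w/6 + atan(3*w)/18 + C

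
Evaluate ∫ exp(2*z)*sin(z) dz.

Let I denote the integral. Integrate by parts with u = sin(z), dv = exp(2*z) dz, so v = exp(2*z)/2: I = exp(2*z)*sin(z)/2 − (1/2)·∫ exp(2*z)*cos(z) dz.
Apply parts again with u = cos(z), dv = exp(2*z) dz: ∫ exp(2*z)*cos(z) dz = exp(2*z)*cos(z)/2 + (1/2)·I. Substituting back brings back I: I = exp(2*z)*sin(z)/2 - exp(2*z)*cos(z)/4 − (1/4)·I.
Solving for I: (1 + 1/4)·I equals the remaining terms, so I = (4/5)·(exp(2*z)*sin(z)/2 - exp(2*z)*cos(z)/4).

2*exp(2*z)*sin(z)/5 - exp(2*z)*cos(z)/5 + C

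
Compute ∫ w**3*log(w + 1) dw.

Use integration by parts with u = log(w + 1), dv = w**3 dw.
Then du = 1/(w + 1) dw and v = w**4/4.

w**4*log(w + 1)/4 - w**4/16 + w**3/12 - w**2/8 + w/4 - log(w + 1)/4 + C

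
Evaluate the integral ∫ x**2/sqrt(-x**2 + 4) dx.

-x*sqrt(-x**2 + 4)/2 + 2*asin(x/2) + C

Substitute x = 2·sin(θ), so dx = 2·cos(θ) dθ and the radical becomes sqrt(-x**2 + 4) = 2·cos(θ) by the Pythagorean identity.
Integrate the resulting trig expression in θ, then back-substitute θ = asin(x/2), sin(θ) = x/2, cos(θ) = sqrt(-x**2 + 4)/2 (absorbing any constant into C).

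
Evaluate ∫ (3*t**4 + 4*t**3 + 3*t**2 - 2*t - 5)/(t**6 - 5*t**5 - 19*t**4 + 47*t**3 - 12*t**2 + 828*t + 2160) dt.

4843*log(t - 6)/3600 - 2435*log(t - 5)/2142 + 27*log(t + 2)/1456 - 563*log(t + 4)/4500 - 50681*log(t**2 + 9)/994500 + 24683*atan(t/3)/497250 + C

Factor the denominator: (t - 6)*(t - 5)*(t + 2)*(t + 4)*(t**2 + 9).
Partial-fraction decomposition: -(50681*t - 74049)/(497250*(t**2 + 9)) - 563/(4500*(t + 4)) + 27/(1456*(t + 2)) - 2435/(2142*(t - 5)) + 4843/(3600*(t - 6)).
Integrate each term; A/(t−a) gives A·log|t−a|; the (Bt+D)/(t²+p²) term gives a log and an atan.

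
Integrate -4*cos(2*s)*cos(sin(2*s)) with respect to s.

Let u = sin(2*s), so du = (2*cos(2*s)) ds.
Rewriting, the integral becomes -2·∫ cos(u) du = -2·sin(u).
Substituting back, u = sin(2*s).

-2*sin(sin(2*s)) + C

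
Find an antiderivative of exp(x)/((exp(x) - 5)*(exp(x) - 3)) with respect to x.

Let u = e^x, du = e^x dx.
The integral becomes ∫ du/((u-3)(u-5)); decompose into partial fractions.

log(exp(x) - 5)/2 - log(exp(x) - 3)/2 + C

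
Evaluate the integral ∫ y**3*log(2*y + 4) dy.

Use integration by parts with u = log(2*y + 4), dv = y**3 dy.
Then du = 2/(2*y + 4) dy and v = y**4/4.

y**4*log(2*y + 4)/4 - y**4/16 + y**3/6 - y**2/2 + 2*y - 4*log(y + 2) + C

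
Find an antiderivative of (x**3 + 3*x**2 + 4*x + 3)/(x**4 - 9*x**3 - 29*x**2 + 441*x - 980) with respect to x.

521*log(x - 7)/84 - 223*log(x - 5)/24 + 131*log(x - 4)/33 + 221*log(x + 7)/1848 + C

Factor the denominator: (x - 7)*(x - 5)*(x - 4)*(x + 7).
Partial-fraction decomposition: 221/(1848*(x + 7)) + 131/(33*(x - 4)) - 223/(24*(x - 5)) + 521/(84*(x - 7)).
Integrate each term: A/(x−a) contributes A·log|x−a|.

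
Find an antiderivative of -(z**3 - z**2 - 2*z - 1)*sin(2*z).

Use integration by parts with u = z**3 - z**2 - 2*z - 1, dv = -sin(2*z) dz, so v = cos(2*z)/2.
Apply parts 3 times (tabular method): alternate signs, differentiate u down to 0, integrate dv up.

z**3*cos(2*z)/2 - 3*z**2*sin(2*z)/4 - z**2*cos(2*z)/2 + z*sin(2*z)/2 - 7*z*cos(2*z)/4 + 7*sin(2*z)/8 - cos(2*z)/4 + C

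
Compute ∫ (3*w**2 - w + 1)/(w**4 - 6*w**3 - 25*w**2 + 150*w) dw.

Factor the denominator: w*(w - 6)*(w - 5)*(w + 5).
Partial-fraction decomposition: -81/(550*(w + 5)) - 71/(50*(w - 5)) + 103/(66*(w - 6)) + 1/(150*w).
Integrate each term: A/(w−a) contributes A·log|w−a|.

log(w)/150 + 103*log(w - 6)/66 - 71*log(w - 5)/50 - 81*log(w + 5)/550 + C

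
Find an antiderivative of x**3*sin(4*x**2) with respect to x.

-x**2*cos(4*x**2)/8 + sin(4*x**2)/32 + C

Let u = x², du = 2x dx; rewrite as (1/2)∫ u^1·sin(4u) du.
Now integrate by parts 1 time.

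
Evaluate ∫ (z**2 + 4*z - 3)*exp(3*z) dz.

Use integration by parts with u = z**2 + 4*z - 3, dv = exp(3*z) dz, so v = exp(3*z)/3.
Apply parts 2 times (tabular method): alternate signs, differentiate u down to 0, integrate dv up.

(9*z**2 + 30*z - 37)*exp(3*z)/27 + C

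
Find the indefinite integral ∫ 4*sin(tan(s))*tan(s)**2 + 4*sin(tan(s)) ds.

-4*cos(tan(s)) + C

Let u = tan(s), so du = (tan(s)**2 + 1) ds.
Rewriting, the integral becomes 4·∫ sin(u) du = 4·-cos(u).
Substituting back, u = tan(s).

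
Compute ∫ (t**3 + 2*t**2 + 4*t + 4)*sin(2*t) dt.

Use integration by parts with u = t**3 + 2*t**2 + 4*t + 4, dv = sin(2*t) dt, so v = -cos(2*t)/2.
Apply parts 3 times (tabular method): alternate signs, differentiate u down to 0, integrate dv up.

-t**3*cos(2*t)/2 + 3*t**2*sin(2*t)/4 - t**2*cos(2*t) + t*sin(2*t) - 5*t*cos(2*t)/4 + 5*sin(2*t)/8 - 3*cos(2*t)/2 + C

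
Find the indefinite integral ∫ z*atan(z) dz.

z**2*atan(z)/2 - z/2 + atan(z)/2 + C

Use integration by parts with u = arctan(z), dv = z dz.
Then du = 1/(z**2 + 1) dz.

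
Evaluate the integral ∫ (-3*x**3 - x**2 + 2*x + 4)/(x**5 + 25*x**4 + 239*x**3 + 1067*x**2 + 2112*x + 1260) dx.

Factor the denominator: (x + 1)*(x + 5)*(x + 6)**2*(x + 7).
Partial-fraction decomposition: 485/(6*(x + 7)) - 946/(25*(x + 6)) + 604/(5*(x + 6)**2) - 43/(x + 5) + 1/(150*(x + 1)).
Integrate each term; A/(x−a) gives A·log|x−a|; A/(x−a)² gives −A/(x−a).

log(x + 1)/150 - 43*log(x + 5) - 946*log(x + 6)/25 + 485*log(x + 7)/6 - 604/(5*x + 30) + C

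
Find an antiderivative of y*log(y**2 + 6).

y**2*log(y**2 + 6)/2 - y**2/2 + 3*log(y**2 + 6) + C

Let u = y**2 + 6, so du = (2*y) dy.
The integral becomes (1/2)·∫ log(u) du; integrate by parts with u′=log(u), dv′=du.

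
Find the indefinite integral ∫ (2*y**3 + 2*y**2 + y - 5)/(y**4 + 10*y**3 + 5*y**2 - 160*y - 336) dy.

Factor the denominator: (y - 4)*(y + 3)*(y + 4)*(y + 7).
Partial-fraction decomposition: 50/(11*(y + 7)) - 35/(8*(y + 4)) + 11/(7*(y + 3)) + 159/(616*(y - 4)).
Integrate each term: A/(y−a) contributes A·log|y−a|.

159*log(y - 4)/616 + 11*log(y + 3)/7 - 35*log(y + 4)/8 + 50*log(y + 7)/11 + C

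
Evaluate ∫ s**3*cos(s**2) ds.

s**2*sin(s**2)/2 + cos(s**2)/2 + C

Let u = s², du = 2s ds; rewrite as (1/2)∫ u^1·cos(1u) du.
Now integrate by parts 1 time.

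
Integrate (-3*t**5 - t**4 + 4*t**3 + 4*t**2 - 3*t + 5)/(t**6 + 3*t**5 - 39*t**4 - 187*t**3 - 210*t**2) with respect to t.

313*log(t)/8820 - 1709*log(t - 7)/1764 - 25*log(t + 2)/36 + 59*log(t + 3)/18 - 93*log(t + 5)/20 + 1/(42*t) + C

Factor the denominator: t**2*(t - 7)*(t + 2)*(t + 3)*(t + 5).
Partial-fraction decomposition: -93/(20*(t + 5)) + 59/(18*(t + 3)) - 25/(36*(t + 2)) - 1709/(1764*(t - 7)) + 313/(8820*t) - 1/(42*t**2).
Integrate each term; A/(t−a) gives A·log|t−a|; A/(t−a)² gives −A/(t−a).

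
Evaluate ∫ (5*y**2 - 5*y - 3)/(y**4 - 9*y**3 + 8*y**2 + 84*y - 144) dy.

Factor the denominator: (y - 6)*(y - 4)*(y - 2)*(y + 3).
Partial-fraction decomposition: -19/(105*(y + 3)) + 7/(40*(y - 2)) - 57/(28*(y - 4)) + 49/(24*(y - 6)).
Integrate each term: A/(y−a) contributes A·log|y−a|.

49*log(y - 6)/24 - 57*log(y - 4)/28 + 7*log(y - 2)/40 - 19*log(y + 3)/105 + C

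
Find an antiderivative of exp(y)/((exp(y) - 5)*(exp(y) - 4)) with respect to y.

log(exp(y) - 5) - log(exp(y) - 4) + C

Let u = e^y, du = e^y dy.
The integral becomes ∫ du/((u-5)(u-4)); decompose into partial fractions.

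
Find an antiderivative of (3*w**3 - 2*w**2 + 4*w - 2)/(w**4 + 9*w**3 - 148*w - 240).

29*log(w - 4)/90 + 7*log(w + 2)/12 - 149*log(w + 5)/9 + 373*log(w + 6)/20 + C

Factor the denominator: (w - 4)*(w + 2)*(w + 5)*(w + 6).
Partial-fraction decomposition: 373/(20*(w + 6)) - 149/(9*(w + 5)) + 7/(12*(w + 2)) + 29/(90*(w - 4)).
Integrate each term: A/(w−a) contributes A·log|w−a|.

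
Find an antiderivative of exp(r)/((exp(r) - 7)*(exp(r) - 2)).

Let u = e^r, du = e^r dr.
The integral becomes ∫ du/((u-2)(u-7)); decompose into partial fractions.

log(exp(r) - 7)/5 - log(exp(r) - 2)/5 + C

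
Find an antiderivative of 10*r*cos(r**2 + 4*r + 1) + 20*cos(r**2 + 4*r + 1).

5*sin(r**2 + 4*r + 1) + C

Let u = r**2 + 4*r + 1, so du = (2*r + 4) dr.
Rewriting, the integral becomes 5·∫ cos(u) du = 5·sin(u).
Substituting back, u = r**2 + 4*r + 1.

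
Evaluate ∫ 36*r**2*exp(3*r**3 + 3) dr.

4*exp(3*r**3 + 3) + C

Let u = 3*r**3 + 3, so du = (9*r**2) dr.
Rewriting, the integral becomes 4·∫ e^u du = 4·e^u.
Substituting back, u = 3*r**3 + 3.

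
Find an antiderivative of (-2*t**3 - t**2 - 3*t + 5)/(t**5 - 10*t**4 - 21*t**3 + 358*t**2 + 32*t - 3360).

Factor the denominator: (t - 7)*(t - 6)*(t - 5)*(t + 4)**2.
Partial-fraction decomposition: 17173/(326700*(t + 4)) - 43/(330*(t + 4)**2) - 95/(54*(t - 5)) + 481/(100*(t - 6)) - 751/(242*(t - 7)).
Integrate each term; A/(t−a) gives A·log|t−a|; A/(t−a)² gives −A/(t−a).

-751*log(t - 7)/242 + 481*log(t - 6)/100 - 95*log(t - 5)/54 + 17173*log(t + 4)/326700 + 43/(330*t + 1320) + C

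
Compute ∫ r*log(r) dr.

Use integration by parts with u = log(r), dv = r dr.
Then du = 1/r dr and v = r**2/2.

r**2*log(r)/2 - r**2/4 + C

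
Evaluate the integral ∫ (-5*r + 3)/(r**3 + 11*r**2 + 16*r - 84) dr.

Factor the denominator: (r - 2)*(r + 6)*(r + 7).
Partial-fraction decomposition: 38/(9*(r + 7)) - 33/(8*(r + 6)) - 7/(72*(r - 2)).
Integrate each term: A/(r−a) contributes A·log|r−a|.

-7*log(r - 2)/72 - 33*log(r + 6)/8 + 38*log(r + 7)/9 + C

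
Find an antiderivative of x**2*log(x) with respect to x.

x**3*log(x)/3 - x**3/9 + C

Use integration by parts with u = log(x), dv = x**2 dx.
Then du = 1/x dx and v = x**3/3.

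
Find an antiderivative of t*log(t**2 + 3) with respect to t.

Let u = t**2 + 3, so du = (2*t) dt.
The integral becomes (1/2)·∫ log(u) du; integrate by parts with u′=log(u), dv′=du.

t**2*log(t**2 + 3)/2 - t**2/2 + 3*log(t**2 + 3)/2 + C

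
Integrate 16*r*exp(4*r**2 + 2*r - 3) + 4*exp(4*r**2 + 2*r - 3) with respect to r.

2*exp(4*r**2 + 2*r - 3) + C

Let u = 4*r**2 + 2*r - 3, so du = (8*r + 2) dr.
Rewriting, the integral becomes 2·∫ e^u du = 2·e^u.
Substituting back, u = 4*r**2 + 2*r - 3.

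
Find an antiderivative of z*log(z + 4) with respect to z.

Use integration by parts with u = log(z + 4), dv = z dz.
Then du = 1/(z + 4) dz and v = z**2/2.

z**2*log(z + 4)/2 - z**2/4 + 2*z - 8*log(z + 4) + C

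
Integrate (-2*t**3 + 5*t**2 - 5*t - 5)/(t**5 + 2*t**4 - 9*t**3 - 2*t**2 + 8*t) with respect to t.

Factor the denominator: t*(t - 2)*(t - 1)*(t + 1)*(t + 4).
Partial-fraction decomposition: 223/(360*(t + 4)) - 7/(18*(t + 1)) + 7/(10*(t - 1)) - 11/(36*(t - 2)) - 5/(8*t).
Integrate each term: A/(t−a) contributes A·log|t−a|.

-5*log(t)/8 - 11*log(t - 2)/36 + 7*log(t - 1)/10 - 7*log(t + 1)/18 + 223*log(t + 4)/360 + C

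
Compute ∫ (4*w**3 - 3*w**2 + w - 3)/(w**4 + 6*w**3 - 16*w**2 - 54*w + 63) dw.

27*log(w - 3)/40 + log(w - 1)/64 - 47*log(w + 3)/32 + 1529*log(w + 7)/320 + C

Factor the denominator: (w - 3)*(w - 1)*(w + 3)*(w + 7).
Partial-fraction decomposition: 1529/(320*(w + 7)) - 47/(32*(w + 3)) + 1/(64*(w - 1)) + 27/(40*(w - 3)).
Integrate each term: A/(w−a) contributes A·log|w−a|.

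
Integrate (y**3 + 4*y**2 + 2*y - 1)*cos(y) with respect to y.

y**3*sin(y) + 4*y**2*sin(y) + 3*y**2*cos(y) - 4*y*sin(y) + 8*y*cos(y) - 9*sin(y) - 4*cos(y) + C

Use integration by parts with u = y**3 + 4*y**2 + 2*y - 1, dv = cos(y) dy, so v = sin(y).
Apply parts 3 times (tabular method): alternate signs, differentiate u down to 0, integrate dv up.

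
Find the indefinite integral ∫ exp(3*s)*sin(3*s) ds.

exp(3*s)*sin(3*s)/6 - exp(3*s)*cos(3*s)/6 + C

Let I denote the integral. Integrate by parts with u = sin(3*s), dv = exp(3*s) ds, so v = exp(3*s)/3: I = exp(3*s)*sin(3*s)/3 − ∫ exp(3*s)*cos(3*s) ds.
Apply parts again with u = cos(3*s), dv = exp(3*s) ds: ∫ exp(3*s)*cos(3*s) ds = exp(3*s)*cos(3*s)/3 + I. Substituting back brings back I: I = exp(3*s)*sin(3*s)/3 - exp(3*s)*cos(3*s)/3 − I.
Solving for I: (1 + 1)·I equals the remaining terms, so I = (1/2)·(exp(3*s)*sin(3*s)/3 - exp(3*s)*cos(3*s)/3).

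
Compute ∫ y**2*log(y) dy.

y**3*log(y)/3 - y**3/9 + C

Use integration by parts with u = log(y), dv = y**2 dy.
Then du = 1/y dy and v = y**3/3.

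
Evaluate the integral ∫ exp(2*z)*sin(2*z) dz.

Let I denote the integral. Integrate by parts with u = sin(2*z), dv = exp(2*z) dz, so v = exp(2*z)/2: I = exp(2*z)*sin(2*z)/2 − ∫ exp(2*z)*cos(2*z) dz.
Apply parts again with u = cos(2*z), dv = exp(2*z) dz: ∫ exp(2*z)*cos(2*z) dz = exp(2*z)*cos(2*z)/2 + I. Substituting back brings back I: I = exp(2*z)*sin(2*z)/2 - exp(2*z)*cos(2*z)/2 − I.
Solving for I: (1 + 1)·I equals the remaining terms, so I = (1/2)·(exp(2*z)*sin(2*z)/2 - exp(2*z)*cos(2*z)/2).

exp(2*z)*sin(2*z)/4 - exp(2*z)*cos(2*z)/4 + C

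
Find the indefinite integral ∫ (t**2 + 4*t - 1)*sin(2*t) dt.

Use integration by parts with u = t**2 + 4*t - 1, dv = sin(2*t) dt, so v = -cos(2*t)/2.
Apply parts 2 times (tabular method): alternate signs, differentiate u down to 0, integrate dv up.

-t**2*cos(2*t)/2 + t*sin(2*t)/2 - 2*t*cos(2*t) + sin(2*t) + 3*cos(2*t)/4 + C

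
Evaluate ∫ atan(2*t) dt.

t*atan(2*t) - log(4*t**2 + 1)/4 + C

Use integration by parts with u = arctan(2*t), dv = dt.
Then du = 2/(4*t**2 + 1) dt.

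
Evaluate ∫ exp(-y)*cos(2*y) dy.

Let I denote the integral. Integrate by parts with u = cos(2*y), dv = exp(-y) dy, so v = -exp(-y): I = -exp(-y)*cos(2*y) − 2·∫ exp(-y)*sin(2*y) dy.
Apply parts again with u = sin(2*y), dv = exp(-y) dy: ∫ exp(-y)*sin(2*y) dy = -exp(-y)*sin(2*y) + 2·I. Substituting back brings back I: I = 2*exp(-y)*sin(2*y) - exp(-y)*cos(2*y) − 4·I.
Solving for I: (1 + 4)·I equals the remaining terms, so I = (1/5)·(2*exp(-y)*sin(2*y) - exp(-y)*cos(2*y)).

2*exp(-y)*sin(2*y)/5 - exp(-y)*cos(2*y)/5 + C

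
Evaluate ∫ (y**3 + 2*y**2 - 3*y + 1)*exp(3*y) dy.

Use integration by parts with u = y**3 + 2*y**2 - 3*y + 1, dv = exp(3*y) dy, so v = exp(3*y)/3.
Apply parts 3 times (tabular method): alternate signs, differentiate u down to 0, integrate dv up.

(9*y**3 + 9*y**2 - 33*y + 20)*exp(3*y)/27 + C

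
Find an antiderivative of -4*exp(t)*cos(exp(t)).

Let u = exp(t), so du = (exp(t)) dt.
Rewriting, the integral becomes -4·∫ cos(u) du = -4·sin(u).
Substituting back, u = exp(t).

-4*sin(exp(t)) + C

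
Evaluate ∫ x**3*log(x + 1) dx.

x**4*log(x + 1)/4 - x**4/16 + x**3/12 - x**2/8 + x/4 - log(x + 1)/4 + C

Use integration by parts with u = log(x + 1), dv = x**3 dx.
Then du = 1/(x + 1) dx and v = x**4/4.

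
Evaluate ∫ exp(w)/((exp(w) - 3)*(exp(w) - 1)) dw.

Let u = e^w, du = e^w dw.
The integral becomes ∫ du/((u-1)(u-3)); decompose into partial fractions.

log(exp(w) - 3)/2 - log(exp(w) - 1)/2 + C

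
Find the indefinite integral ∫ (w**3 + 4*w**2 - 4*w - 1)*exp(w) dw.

(w**3 + w**2 - 6*w + 5)*exp(w) + C

Use integration by parts with u = w**3 + 4*w**2 - 4*w - 1, dv = exp(w) dw, so v = exp(w).
Apply parts 3 times (tabular method): alternate signs, differentiate u down to 0, integrate dv up.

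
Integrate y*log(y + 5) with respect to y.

Use integration by parts with u = log(y + 5), dv = y dy.
Then du = 1/(y + 5) dy and v = y**2/2.

y**2*log(y + 5)/2 - y**2/4 + 5*y/2 - 25*log(y + 5)/2 + C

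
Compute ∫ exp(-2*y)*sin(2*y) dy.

-exp(-2*y)*sin(2*y)/4 - exp(-2*y)*cos(2*y)/4 + C

Let I denote the integral. Integrate by parts with u = sin(2*y), dv = exp(-2*y) dy, so v = -exp(-2*y)/2: I = -exp(-2*y)*sin(2*y)/2 + ∫ exp(-2*y)*cos(2*y) dy.
Apply parts again with u = cos(2*y), dv = exp(-2*y) dy: ∫ exp(-2*y)*cos(2*y) dy = -exp(-2*y)*cos(2*y)/2 − I. Substituting back brings back I: I = -exp(-2*y)*sin(2*y)/2 - exp(-2*y)*cos(2*y)/2 − I.
Solving for I: (1 + 1)·I equals the remaining terms, so I = (1/2)·(-exp(-2*y)*sin(2*y)/2 - exp(-2*y)*cos(2*y)/2).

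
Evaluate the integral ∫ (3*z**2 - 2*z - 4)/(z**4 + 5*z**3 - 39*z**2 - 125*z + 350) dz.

Factor the denominator: (z - 5)*(z - 2)*(z + 5)*(z + 7).
Partial-fraction decomposition: -157/(216*(z + 7)) + 81/(140*(z + 5)) - 4/(189*(z - 2)) + 61/(360*(z - 5)).
Integrate each term: A/(z−a) contributes A·log|z−a|.

61*log(z - 5)/360 - 4*log(z - 2)/189 + 81*log(z + 5)/140 - 157*log(z + 7)/216 + C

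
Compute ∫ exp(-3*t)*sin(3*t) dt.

-exp(-3*t)*sin(3*t)/6 - exp(-3*t)*cos(3*t)/6 + C

Let I denote the integral. Integrate by parts with u = sin(3*t), dv = exp(-3*t) dt, so v = -exp(-3*t)/3: I = -exp(-3*t)*sin(3*t)/3 + ∫ exp(-3*t)*cos(3*t) dt.
Apply parts again with u = cos(3*t), dv = exp(-3*t) dt: ∫ exp(-3*t)*cos(3*t) dt = -exp(-3*t)*cos(3*t)/3 − I. Substituting back brings back I: I = -exp(-3*t)*sin(3*t)/3 - exp(-3*t)*cos(3*t)/3 − I.
Solving for I: (1 + 1)·I equals the remaining terms, so I = (1/2)·(-exp(-3*t)*sin(3*t)/3 - exp(-3*t)*cos(3*t)/3).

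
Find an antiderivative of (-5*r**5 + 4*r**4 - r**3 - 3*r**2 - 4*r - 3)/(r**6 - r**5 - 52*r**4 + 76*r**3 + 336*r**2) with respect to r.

-31*log(r)/3136 - 291*log(r - 6)/64 + 1409*log(r - 4)/704 + 15*log(r + 2)/64 - 1444*log(r + 7)/539 + 1/(112*r) + C

Factor the denominator: r**2*(r - 6)*(r - 4)*(r + 2)*(r + 7).
Partial-fraction decomposition: -1444/(539*(r + 7)) + 15/(64*(r + 2)) + 1409/(704*(r - 4)) - 291/(64*(r - 6)) - 31/(3136*r) - 1/(112*r**2).
Integrate each term; A/(r−a) gives A·log|r−a|; A/(r−a)² gives −A/(r−a).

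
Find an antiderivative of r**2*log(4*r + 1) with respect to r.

r**3*log(4*r + 1)/3 - r**3/9 + r**2/24 - r/48 + log(4*r + 1)/192 + C

Use integration by parts with u = log(4*r + 1), dv = r**2 dr.
Then du = 4/(4*r + 1) dr and v = r**3/3.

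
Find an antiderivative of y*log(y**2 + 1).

y**2*log(y**2 + 1)/2 - y**2/2 + log(y**2 + 1)/2 + C

Let u = y**2 + 1, so du = (2*y) dy.
The integral becomes (1/2)·∫ log(u) du; integrate by parts with u′=log(u), dv′=du.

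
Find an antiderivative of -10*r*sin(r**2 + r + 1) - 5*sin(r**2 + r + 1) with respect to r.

5*cos(r**2 + r + 1) + C

Let u = r**2 + r + 1, so du = (2*r + 1) dr.
Rewriting, the integral becomes -5·∫ sin(u) du = -5·-cos(u).
Substituting back, u = r**2 + r + 1.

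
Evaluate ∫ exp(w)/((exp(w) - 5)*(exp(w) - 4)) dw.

log(exp(w) - 5) - log(exp(w) - 4) + C

Let u = e^w, du = e^w dw.
The integral becomes ∫ du/((u-5)(u-4)); decompose into partial fractions.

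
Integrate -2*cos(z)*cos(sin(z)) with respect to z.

-2*sin(sin(z)) + C

Let u = sin(z), so du = (cos(z)) dz.
Rewriting, the integral becomes -2·∫ cos(u) du = -2·sin(u).
Substituting back, u = sin(z).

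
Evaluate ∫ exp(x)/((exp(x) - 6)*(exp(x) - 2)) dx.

log(exp(x) - 6)/4 - log(exp(x) - 2)/4 + C

Let u = e^x, du = e^x dx.
The integral becomes ∫ du/((u-6)(u-2)); decompose into partial fractions.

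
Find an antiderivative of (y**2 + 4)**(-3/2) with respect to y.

Substitute y = 2·tan(θ), so dy = 2·sec(θ)^2 dθ and the radical becomes sqrt(y**2 + 4) = 2·sec(θ) by the Pythagorean identity.
Integrate the resulting trig expression in θ, then back-substitute tan(θ) = y/2, sec(θ) = sqrt(y**2 + 4)/2 (absorbing any constant into C).

y/(4*sqrt(y**2 + 4)) + C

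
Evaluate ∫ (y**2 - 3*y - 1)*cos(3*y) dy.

Use integration by parts with u = y**2 - 3*y - 1, dv = cos(3*y) dy, so v = sin(3*y)/3.
Apply parts 2 times (tabular method): alternate signs, differentiate u down to 0, integrate dv up.

y**2*sin(3*y)/3 - y*sin(3*y) + 2*y*cos(3*y)/9 - 11*sin(3*y)/27 - cos(3*y)/3 + C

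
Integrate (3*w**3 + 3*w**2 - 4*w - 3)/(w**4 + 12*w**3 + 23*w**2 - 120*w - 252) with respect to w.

Factor the denominator: (w - 3)*(w + 2)*(w + 6)*(w + 7).
Partial-fraction decomposition: 857/(50*(w + 7)) - 173/(12*(w + 6)) + 7/(100*(w + 2)) + 31/(150*(w - 3)).
Integrate each term: A/(w−a) contributes A·log|w−a|.

31*log(w - 3)/150 + 7*log(w + 2)/100 - 173*log(w + 6)/12 + 857*log(w + 7)/50 + C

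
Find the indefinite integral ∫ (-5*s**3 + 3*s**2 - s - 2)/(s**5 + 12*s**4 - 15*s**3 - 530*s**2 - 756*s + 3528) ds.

-245*log(s - 6)/2028 + log(s - 2)/81 + 149*log(s + 6)/12 - 168487*log(s + 7)/13689 + 1867/(117*s + 819) + C

Factor the denominator: (s - 6)*(s - 2)*(s + 6)*(s + 7)**2.
Partial-fraction decomposition: -168487/(13689*(s + 7)) - 1867/(117*(s + 7)**2) + 149/(12*(s + 6)) + 1/(81*(s - 2)) - 245/(2028*(s - 6)).
Integrate each term; A/(s−a) gives A·log|s−a|; A/(s−a)² gives −A/(s−a).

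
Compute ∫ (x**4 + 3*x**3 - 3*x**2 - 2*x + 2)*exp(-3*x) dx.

Use integration by parts with u = x**4 + 3*x**3 - 3*x**2 - 2*x + 2, dv = exp(-3*x) dx, so v = -exp(-3*x)/3.
Apply parts 4 times (tabular method): alternate signs, differentiate u down to 0, integrate dv up.

(-27*x**4 - 117*x**3 - 36*x**2 + 30*x - 44)*exp(-3*x)/81 + C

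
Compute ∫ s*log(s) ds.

s**2*log(s)/2 - s**2/4 + C

Use integration by parts with u = log(s), dv = s ds.
Then du = 1/s ds and v = s**2/2.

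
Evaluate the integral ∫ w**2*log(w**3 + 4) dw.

w**3*log(w**3 + 4)/3 - w**3/3 + 4*log(w**3 + 4)/3 + C

Let u = w**3 + 4, so du = (3*w**2) dw.
The integral becomes (1/3)·∫ log(u) du; integrate by parts with u′=log(u), dv′=du.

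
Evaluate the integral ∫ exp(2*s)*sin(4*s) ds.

Let I denote the integral. Integrate by parts with u = sin(4*s), dv = exp(2*s) ds, so v = exp(2*s)/2: I = exp(2*s)*sin(4*s)/2 − 2·∫ exp(2*s)*cos(4*s) ds.
Apply parts again with u = cos(4*s), dv = exp(2*s) ds: ∫ exp(2*s)*cos(4*s) ds = exp(2*s)*cos(4*s)/2 + 2·I. Substituting back brings back I: I = exp(2*s)*sin(4*s)/2 - exp(2*s)*cos(4*s) − 4·I.
Solving for I: (1 + 4)·I equals the remaining terms, so I = (1/5)·(exp(2*s)*sin(4*s)/2 - exp(2*s)*cos(4*s)).

exp(2*s)*sin(4*s)/10 - exp(2*s)*cos(4*s)/5 + C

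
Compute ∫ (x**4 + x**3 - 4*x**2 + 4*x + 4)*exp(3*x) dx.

(27*x**4 - 9*x**3 - 99*x**2 + 174*x + 50)*exp(3*x)/81 + C

Use integration by parts with u = x**4 + x**3 - 4*x**2 + 4*x + 4, dv = exp(3*x) dx, so v = exp(3*x)/3.
Apply parts 4 times (tabular method): alternate signs, differentiate u down to 0, integrate dv up.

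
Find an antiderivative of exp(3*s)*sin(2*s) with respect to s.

3*exp(3*s)*sin(2*s)/13 - 2*exp(3*s)*cos(2*s)/13 + C

Let I denote the integral. Integrate by parts with u = sin(2*s), dv = exp(3*s) ds, so v = exp(3*s)/3: I = exp(3*s)*sin(2*s)/3 − (2/3)·∫ exp(3*s)*cos(2*s) ds.
Apply parts again with u = cos(2*s), dv = exp(3*s) ds: ∫ exp(3*s)*cos(2*s) ds = exp(3*s)*cos(2*s)/3 + (2/3)·I. Substituting back brings back I: I = exp(3*s)*sin(2*s)/3 - 2*exp(3*s)*cos(2*s)/9 − (4/9)·I.
Solving for I: (1 + 4/9)·I equals the remaining terms, so I = (9/13)·(exp(3*s)*sin(2*s)/3 - 2*exp(3*s)*cos(2*s)/9).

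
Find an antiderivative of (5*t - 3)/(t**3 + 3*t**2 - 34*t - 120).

27*log(t - 6)/110 + 23*log(t + 4)/10 - 28*log(t + 5)/11 + C

Factor the denominator: (t - 6)*(t + 4)*(t + 5).
Partial-fraction decomposition: -28/(11*(t + 5)) + 23/(10*(t + 4)) + 27/(110*(t - 6)).
Integrate each term: A/(t−a) contributes A·log|t−a|.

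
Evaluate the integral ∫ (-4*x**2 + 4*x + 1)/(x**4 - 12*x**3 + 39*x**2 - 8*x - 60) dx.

-17*log(x - 6)/4 + 79*log(x - 5)/18 - 7*log(x - 2)/36 + log(x + 1)/18 + C

Factor the denominator: (x - 6)*(x - 5)*(x - 2)*(x + 1).
Partial-fraction decomposition: 1/(18*(x + 1)) - 7/(36*(x - 2)) + 79/(18*(x - 5)) - 17/(4*(x - 6)).
Integrate each term: A/(x−a) contributes A·log|x−a|.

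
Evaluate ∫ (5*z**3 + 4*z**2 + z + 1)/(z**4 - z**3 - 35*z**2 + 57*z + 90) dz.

Factor the denominator: (z - 5)*(z - 3)*(z + 1)*(z + 6).
Partial-fraction decomposition: 941/(495*(z + 6)) - 1/(120*(z + 1)) - 175/(72*(z - 3)) + 731/(132*(z - 5)).
Integrate each term: A/(z−a) contributes A·log|z−a|.

731*log(z - 5)/132 - 175*log(z - 3)/72 - log(z + 1)/120 + 941*log(z + 6)/495 + C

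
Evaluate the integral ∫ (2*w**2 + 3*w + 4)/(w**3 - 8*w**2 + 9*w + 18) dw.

94*log(w - 6)/21 - 31*log(w - 3)/12 + 3*log(w + 1)/28 + C

Factor the denominator: (w - 6)*(w - 3)*(w + 1).
Partial-fraction decomposition: 3/(28*(w + 1)) - 31/(12*(w - 3)) + 94/(21*(w - 6)).
Integrate each term: A/(w−a) contributes A·log|w−a|.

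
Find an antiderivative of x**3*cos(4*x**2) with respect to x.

x**2*sin(4*x**2)/8 + cos(4*x**2)/32 + C

Let u = x², du = 2x dx; rewrite as (1/2)∫ u^1·cos(4u) du.
Now integrate by parts 1 time.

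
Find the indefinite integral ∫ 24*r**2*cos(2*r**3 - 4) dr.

Let u = 2*r**3 - 4, so du = (6*r**2) dr.
Rewriting, the integral becomes 4·∫ cos(u) du = 4·sin(u).
Substituting back, u = 2*r**3 - 4.

4*sin(2*r**3 - 4) + C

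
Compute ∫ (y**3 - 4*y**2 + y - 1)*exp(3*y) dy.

(9*y**3 - 45*y**2 + 39*y - 22)*exp(3*y)/27 + C

Use integration by parts with u = y**3 - 4*y**2 + y - 1, dv = exp(3*y) dy, so v = exp(3*y)/3.
Apply parts 3 times (tabular method): alternate signs, differentiate u down to 0, integrate dv up.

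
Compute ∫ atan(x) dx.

x*atan(x) - log(x**2 + 1)/2 + C

Use integration by parts with u = arctan(x), dv = dx.
Then du = 1/(x**2 + 1) dx.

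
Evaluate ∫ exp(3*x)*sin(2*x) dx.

3*exp(3*x)*sin(2*x)/13 - 2*exp(3*x)*cos(2*x)/13 + C

Let I denote the integral. Integrate by parts with u = sin(2*x), dv = exp(3*x) dx, so v = exp(3*x)/3: I = exp(3*x)*sin(2*x)/3 − (2/3)·∫ exp(3*x)*cos(2*x) dx.
Apply parts again with u = cos(2*x), dv = exp(3*x) dx: ∫ exp(3*x)*cos(2*x) dx = exp(3*x)*cos(2*x)/3 + (2/3)·I. Substituting back brings back I: I = exp(3*x)*sin(2*x)/3 - 2*exp(3*x)*cos(2*x)/9 − (4/9)·I.
Solving for I: (1 + 4/9)·I equals the remaining terms, so I = (9/13)·(exp(3*x)*sin(2*x)/3 - 2*exp(3*x)*cos(2*x)/9).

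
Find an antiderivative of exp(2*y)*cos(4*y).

exp(2*y)*sin(4*y)/5 + exp(2*y)*cos(4*y)/10 + C

Let I denote the integral. Integrate by parts with u = cos(4*y), dv = exp(2*y) dy, so v = exp(2*y)/2: I = exp(2*y)*cos(4*y)/2 + 2·∫ exp(2*y)*sin(4*y) dy.
Apply parts again with u = sin(4*y), dv = exp(2*y) dy: ∫ exp(2*y)*sin(4*y) dy = exp(2*y)*sin(4*y)/2 − 2·I. Substituting back brings back I: I = exp(2*y)*sin(4*y) + exp(2*y)*cos(4*y)/2 − 4·I.
Solving for I: (1 + 4)·I equals the remaining terms, so I = (1/5)·(exp(2*y)*sin(4*y) + exp(2*y)*cos(4*y)/2).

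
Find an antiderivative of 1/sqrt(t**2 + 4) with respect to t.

log(t + sqrt(t**2 + 4)) + C

Substitute t = 2·tan(θ), so dt = 2·sec(θ)^2 dθ and the radical becomes sqrt(t**2 + 4) = 2·sec(θ) by the Pythagorean identity.
Integrate the resulting trig expression in θ, then back-substitute tan(θ) = t/2, sec(θ) = sqrt(t**2 + 4)/2 (absorbing any constant into C).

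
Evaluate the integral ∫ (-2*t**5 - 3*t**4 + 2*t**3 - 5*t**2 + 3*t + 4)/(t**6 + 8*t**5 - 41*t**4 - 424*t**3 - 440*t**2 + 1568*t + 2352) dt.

-40351*log(t - 7)/73710 + 53*log(t - 2)/2880 - 677*log(t + 2)/32400 + 5519*log(t + 6)/832 - 25463*log(t + 7)/3150 + 11/(360*t + 720) + C

Factor the denominator: (t - 7)*(t - 2)*(t + 2)**2*(t + 6)*(t + 7).
Partial-fraction decomposition: -25463/(3150*(t + 7)) + 5519/(832*(t + 6)) - 677/(32400*(t + 2)) - 11/(360*(t + 2)**2) + 53/(2880*(t - 2)) - 40351/(73710*(t - 7)).
Integrate each term; A/(t−a) gives A·log|t−a|; A/(t−a)² gives −A/(t−a).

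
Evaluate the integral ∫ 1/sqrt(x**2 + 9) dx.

Substitute x = 3·tan(θ), so dx = 3·sec(θ)^2 dθ and the radical becomes sqrt(x**2 + 9) = 3·sec(θ) by the Pythagorean identity.
Integrate the resulting trig expression in θ, then back-substitute tan(θ) = x/3, sec(θ) = sqrt(x**2 + 9)/3 (absorbing any constant into C).

log(x + sqrt(x**2 + 9)) + C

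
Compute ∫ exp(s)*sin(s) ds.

exp(s)*sin(s)/2 - exp(s)*cos(s)/2 + C

Let I denote the integral. Integrate by parts with u = sin(s), dv = exp(s) ds, so v = exp(s): I = exp(s)*sin(s) − ∫ exp(s)*cos(s) ds.
Apply parts again with u = cos(s), dv = exp(s) ds: ∫ exp(s)*cos(s) ds = exp(s)*cos(s) + I. Substituting back brings back I: I = exp(s)*sin(s) - exp(s)*cos(s) − I.
Solving for I: (1 + 1)·I equals the remaining terms, so I = (1/2)·(exp(s)*sin(s) - exp(s)*cos(s)).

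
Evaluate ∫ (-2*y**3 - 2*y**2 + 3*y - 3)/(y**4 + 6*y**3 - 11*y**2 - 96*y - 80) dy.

Factor the denominator: (y - 4)*(y + 1)*(y + 4)*(y + 5).
Partial-fraction decomposition: -91/(18*(y + 5)) + 27/(8*(y + 4)) + 1/(10*(y + 1)) - 151/(360*(y - 4)).
Integrate each term: A/(y−a) contributes A·log|y−a|.

-151*log(y - 4)/360 + log(y + 1)/10 + 27*log(y + 4)/8 - 91*log(y + 5)/18 + C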